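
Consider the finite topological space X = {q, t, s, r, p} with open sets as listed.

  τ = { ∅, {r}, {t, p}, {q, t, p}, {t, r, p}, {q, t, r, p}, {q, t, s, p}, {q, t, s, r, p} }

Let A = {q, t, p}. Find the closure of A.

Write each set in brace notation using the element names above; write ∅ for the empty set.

{q, t, s, p}

closure: X∖int(X∖A) = X∖{r} = {q, t, s, p}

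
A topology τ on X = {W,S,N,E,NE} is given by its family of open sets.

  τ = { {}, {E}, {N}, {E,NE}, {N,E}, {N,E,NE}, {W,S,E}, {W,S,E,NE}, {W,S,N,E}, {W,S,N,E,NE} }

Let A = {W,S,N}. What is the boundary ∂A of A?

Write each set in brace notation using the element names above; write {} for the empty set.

opens ⊆ A: {}, {N}; union → int = {N}
complement {E,NE}; its interior {E,NE}; cl(A) = X∖{E,NE} = {W,S,N}
boundary = {W,S,N} ∖ {N} = {W,S}

{W,S}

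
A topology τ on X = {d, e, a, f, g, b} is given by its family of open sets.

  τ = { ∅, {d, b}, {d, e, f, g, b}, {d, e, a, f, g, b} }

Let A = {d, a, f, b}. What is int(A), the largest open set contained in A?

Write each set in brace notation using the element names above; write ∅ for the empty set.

open subsets of A: ∅, {d, b}; so int(A) = {d, b}

{d, b}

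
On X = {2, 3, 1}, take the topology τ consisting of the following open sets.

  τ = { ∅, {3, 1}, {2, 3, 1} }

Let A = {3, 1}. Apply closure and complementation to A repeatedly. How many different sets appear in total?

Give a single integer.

4

complement {2}; its interior ∅; cl(A) = X∖∅ = {2, 3, 1}
With k = closure, c = complement:
  1. A     = {3, 1}
  2. kA    = {2, 3, 1}
  3. cA    = {2}
  4. ckA   = ∅
k, c of each give nothing new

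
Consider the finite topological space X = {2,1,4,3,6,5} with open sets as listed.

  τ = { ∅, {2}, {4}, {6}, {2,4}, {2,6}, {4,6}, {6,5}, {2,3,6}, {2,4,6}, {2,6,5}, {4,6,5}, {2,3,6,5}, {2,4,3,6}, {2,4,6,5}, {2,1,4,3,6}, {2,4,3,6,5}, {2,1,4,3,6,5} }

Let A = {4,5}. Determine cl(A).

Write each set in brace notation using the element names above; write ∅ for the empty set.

{1,4,5}

X∖A={2,1,3,6}, int(X∖A)={2,3,6}, hence cl(A)={1,4,5}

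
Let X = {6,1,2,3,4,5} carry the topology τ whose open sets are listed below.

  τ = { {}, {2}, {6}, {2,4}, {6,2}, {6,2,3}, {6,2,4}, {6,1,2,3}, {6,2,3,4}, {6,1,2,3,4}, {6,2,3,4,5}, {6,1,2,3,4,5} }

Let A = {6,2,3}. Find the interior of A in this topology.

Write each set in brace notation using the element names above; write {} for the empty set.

{6,2,3}

open subsets of A: {}, {2}, {6}, {6,2}, {6,2,3}; so int(A) = {6,2,3}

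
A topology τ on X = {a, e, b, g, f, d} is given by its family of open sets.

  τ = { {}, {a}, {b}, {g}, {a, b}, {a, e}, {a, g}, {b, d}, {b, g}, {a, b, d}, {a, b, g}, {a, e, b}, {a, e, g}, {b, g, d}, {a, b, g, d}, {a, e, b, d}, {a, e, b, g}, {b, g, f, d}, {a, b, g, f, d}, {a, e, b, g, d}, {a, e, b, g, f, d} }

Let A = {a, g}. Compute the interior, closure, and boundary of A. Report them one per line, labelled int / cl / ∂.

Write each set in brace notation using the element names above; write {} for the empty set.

interior: largest open inside A is {a, g} (from {}, {a}, {g}, {a, g})
cl via duality: int({e, b, f, d}) = {b, d}, so X∖{b, d} = {a, e, g, f}
cl∖int = {e, f}

int(A) = {a, g}
cl(A)  = {a, e, g, f}
∂A     = {e, f}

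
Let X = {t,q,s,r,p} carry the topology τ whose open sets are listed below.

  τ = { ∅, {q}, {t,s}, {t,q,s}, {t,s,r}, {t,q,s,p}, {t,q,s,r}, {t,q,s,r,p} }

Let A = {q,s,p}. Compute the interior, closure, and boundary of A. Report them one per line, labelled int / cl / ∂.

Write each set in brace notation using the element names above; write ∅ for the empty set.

interior: largest open inside A is {q} (from ∅, {q})
cl via duality: int({t,r}) = ∅, so X∖∅ = {t,q,s,r,p}
cl∖int = {t,s,r,p}

int(A) = {q}
cl(A)  = {t,q,s,r,p}
∂A     = {t,s,r,p}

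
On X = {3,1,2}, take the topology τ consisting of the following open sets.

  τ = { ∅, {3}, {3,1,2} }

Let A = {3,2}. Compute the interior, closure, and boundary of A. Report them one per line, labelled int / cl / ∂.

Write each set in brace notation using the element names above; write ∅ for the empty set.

int(A) = {3}
cl(A)  = {3,1,2}
∂A     = {1,2}

open subsets of A: ∅, {3}; so int(A) = {3}
closure: X∖int(X∖A) = X∖∅ = {3,1,2}
∂A = {3,1,2} minus {3} = {1,2}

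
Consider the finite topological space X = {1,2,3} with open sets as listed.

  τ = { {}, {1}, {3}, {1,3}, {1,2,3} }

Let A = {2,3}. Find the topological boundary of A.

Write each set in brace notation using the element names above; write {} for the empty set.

open subsets of A: {}, {3}; so int(A) = {3}
closure: X∖int(X∖A) = X∖{1} = {2,3}
∂A = {2,3} minus {3} = {2}

{2}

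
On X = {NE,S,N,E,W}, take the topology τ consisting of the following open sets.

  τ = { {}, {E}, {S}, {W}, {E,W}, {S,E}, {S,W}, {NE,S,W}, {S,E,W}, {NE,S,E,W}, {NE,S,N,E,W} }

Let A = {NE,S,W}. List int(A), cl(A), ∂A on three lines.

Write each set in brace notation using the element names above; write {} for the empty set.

U open, U⊆A: {}, {S}, {W}, {S,W}, {NE,S,W}. int(A) = ⋃ = {NE,S,W}
X∖A={N,E}, int(X∖A)={E}, hence cl(A)={NE,S,N,W}
∂A: remove int from cl → {N}

int(A) = {NE,S,W}
cl(A)  = {NE,S,N,W}
∂A     = {N}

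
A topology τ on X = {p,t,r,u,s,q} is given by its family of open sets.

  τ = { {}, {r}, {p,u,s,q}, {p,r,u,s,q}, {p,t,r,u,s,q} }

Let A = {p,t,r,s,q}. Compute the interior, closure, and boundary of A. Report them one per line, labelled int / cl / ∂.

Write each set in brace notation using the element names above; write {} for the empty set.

int(A) = {r}
cl(A)  = {p,t,r,u,s,q}
∂A     = {p,t,u,s,q}

open subsets of A: {}, {r}; so int(A) = {r}
closure: X∖int(X∖A) = X∖{} = {p,t,r,u,s,q}
∂A = {p,t,r,u,s,q} minus {r} = {p,t,u,s,q}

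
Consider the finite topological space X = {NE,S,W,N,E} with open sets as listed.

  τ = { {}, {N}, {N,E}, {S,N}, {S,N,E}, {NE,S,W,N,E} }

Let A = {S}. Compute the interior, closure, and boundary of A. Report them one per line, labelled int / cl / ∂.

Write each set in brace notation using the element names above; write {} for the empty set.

int(A) = {}
cl(A)  = {NE,S,W}
∂A     = {NE,S,W}

U open, U⊆A: {}. int(A) = ⋃ = {}
X∖A={NE,W,N,E}, int(X∖A)={N,E}, hence cl(A)={NE,S,W}
∂A: remove int from cl → {NE,S,W}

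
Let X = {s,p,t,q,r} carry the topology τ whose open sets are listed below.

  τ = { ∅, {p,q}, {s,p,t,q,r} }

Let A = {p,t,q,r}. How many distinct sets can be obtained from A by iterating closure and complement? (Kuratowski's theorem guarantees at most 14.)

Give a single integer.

complement {s}; its interior ∅; cl(A) = X∖∅ = {s,p,t,q,r}
With k = closure, c = complement:
  1. A     = {p,t,q,r}
  2. kA    = {s,p,t,q,r}
  3. cA    = {s}
  4. ckA   = ∅
  5. kcA   = {s,t,r}
  6. ckcA  = {p,q}
k, c of each give nothing new

6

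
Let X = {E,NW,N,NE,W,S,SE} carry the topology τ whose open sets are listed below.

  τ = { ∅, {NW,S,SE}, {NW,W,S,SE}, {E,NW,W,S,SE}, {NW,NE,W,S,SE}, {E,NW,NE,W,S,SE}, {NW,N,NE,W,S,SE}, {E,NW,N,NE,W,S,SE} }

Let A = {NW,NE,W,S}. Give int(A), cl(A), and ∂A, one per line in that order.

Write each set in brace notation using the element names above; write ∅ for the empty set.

opens ⊆ A: ∅; union → int = ∅
complement {E,N,SE}; its interior ∅; cl(A) = X∖∅ = {E,NW,N,NE,W,S,SE}
boundary = {E,NW,N,NE,W,S,SE} ∖ ∅ = {E,NW,N,NE,W,S,SE}

int(A) = ∅
cl(A)  = {E,NW,N,NE,W,S,SE}
∂A     = {E,NW,N,NE,W,S,SE}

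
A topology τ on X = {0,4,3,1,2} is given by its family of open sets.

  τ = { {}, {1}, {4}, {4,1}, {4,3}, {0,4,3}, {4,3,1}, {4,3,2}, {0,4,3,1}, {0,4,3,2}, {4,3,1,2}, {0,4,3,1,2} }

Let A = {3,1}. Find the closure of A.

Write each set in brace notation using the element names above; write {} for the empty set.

{0,3,1,2}

X∖A={0,4,2}, int(X∖A)={4}, hence cl(A)={0,3,1,2}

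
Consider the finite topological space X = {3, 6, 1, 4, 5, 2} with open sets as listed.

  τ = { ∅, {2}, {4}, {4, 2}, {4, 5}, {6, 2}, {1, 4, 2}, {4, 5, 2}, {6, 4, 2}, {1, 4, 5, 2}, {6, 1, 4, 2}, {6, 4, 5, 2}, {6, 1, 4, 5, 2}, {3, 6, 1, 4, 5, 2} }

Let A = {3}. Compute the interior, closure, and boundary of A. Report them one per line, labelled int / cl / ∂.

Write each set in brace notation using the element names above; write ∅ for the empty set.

open subsets of A: ∅; so int(A) = ∅
closure: X∖int(X∖A) = X∖{6, 1, 4, 5, 2} = {3}
∂A = {3} minus ∅ = {3}

int(A) = ∅
cl(A)  = {3}
∂A     = {3}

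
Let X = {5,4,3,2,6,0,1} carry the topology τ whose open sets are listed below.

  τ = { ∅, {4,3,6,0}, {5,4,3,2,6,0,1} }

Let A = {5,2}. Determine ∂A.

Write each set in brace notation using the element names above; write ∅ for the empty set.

interior: largest open inside A is ∅ (from ∅)
cl via duality: int({4,3,6,0,1}) = {4,3,6,0}, so X∖{4,3,6,0} = {5,2,1}
cl∖int = {5,2,1}

{5,2,1}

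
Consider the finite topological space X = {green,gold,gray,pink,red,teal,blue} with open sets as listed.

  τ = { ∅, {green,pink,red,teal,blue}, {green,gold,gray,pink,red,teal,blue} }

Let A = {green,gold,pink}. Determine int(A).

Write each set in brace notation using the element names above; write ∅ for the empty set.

∅

interior: largest open inside A is ∅ (from ∅)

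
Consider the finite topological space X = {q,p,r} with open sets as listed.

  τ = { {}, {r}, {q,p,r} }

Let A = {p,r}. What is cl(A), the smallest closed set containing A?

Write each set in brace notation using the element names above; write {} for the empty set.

closure: X∖int(X∖A) = X∖{} = {q,p,r}

{q,p,r}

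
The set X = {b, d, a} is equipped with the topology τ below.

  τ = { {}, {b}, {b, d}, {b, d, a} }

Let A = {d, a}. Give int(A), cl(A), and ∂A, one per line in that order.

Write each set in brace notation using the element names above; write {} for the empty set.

opens ⊆ A: {}; union → int = {}
complement {b}; its interior {b}; cl(A) = X∖{b} = {d, a}
boundary = {d, a} ∖ {} = {d, a}

int(A) = {}
cl(A)  = {d, a}
∂A     = {d, a}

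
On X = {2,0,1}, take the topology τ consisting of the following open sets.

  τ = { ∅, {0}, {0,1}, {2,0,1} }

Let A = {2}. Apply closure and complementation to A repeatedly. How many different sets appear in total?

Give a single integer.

closure: X∖int(X∖A) = X∖{0,1} = {2}
Let k=closure and c=complement:
  1. A     = {2}
  2. cA    = {0,1}
  3. kcA   = {2,0,1}
  4. ckcA  = ∅
— saturated at 4

4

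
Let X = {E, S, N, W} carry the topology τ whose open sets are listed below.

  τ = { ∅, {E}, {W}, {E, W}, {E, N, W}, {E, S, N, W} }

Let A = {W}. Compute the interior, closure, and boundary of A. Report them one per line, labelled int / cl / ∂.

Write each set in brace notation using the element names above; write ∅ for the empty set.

opens ⊆ A: ∅, {W}; union → int = {W}
complement {E, S, N}; its interior {E}; cl(A) = X∖{E} = {S, N, W}
boundary = {S, N, W} ∖ {W} = {S, N}

int(A) = {W}
cl(A)  = {S, N, W}
∂A     = {S, N}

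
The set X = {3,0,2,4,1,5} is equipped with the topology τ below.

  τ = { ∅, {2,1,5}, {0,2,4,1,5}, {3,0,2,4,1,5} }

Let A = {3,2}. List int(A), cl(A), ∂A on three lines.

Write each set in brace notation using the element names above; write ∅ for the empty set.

U open, U⊆A: ∅. int(A) = ⋃ = ∅
X∖A={0,4,1,5}, int(X∖A)=∅, hence cl(A)={3,0,2,4,1,5}
∂A: remove int from cl → {3,0,2,4,1,5}

int(A) = ∅
cl(A)  = {3,0,2,4,1,5}
∂A     = {3,0,2,4,1,5}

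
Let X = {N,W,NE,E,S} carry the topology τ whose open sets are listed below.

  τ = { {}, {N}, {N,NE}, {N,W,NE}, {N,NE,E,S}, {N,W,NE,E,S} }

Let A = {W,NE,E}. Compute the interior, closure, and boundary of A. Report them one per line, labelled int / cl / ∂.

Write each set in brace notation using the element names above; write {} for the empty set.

int(A) = {}
cl(A)  = {W,NE,E,S}
∂A     = {W,NE,E,S}

opens ⊆ A: {}; union → int = {}
complement {N,S}; its interior {N}; cl(A) = X∖{N} = {W,NE,E,S}
boundary = {W,NE,E,S} ∖ {} = {W,NE,E,S}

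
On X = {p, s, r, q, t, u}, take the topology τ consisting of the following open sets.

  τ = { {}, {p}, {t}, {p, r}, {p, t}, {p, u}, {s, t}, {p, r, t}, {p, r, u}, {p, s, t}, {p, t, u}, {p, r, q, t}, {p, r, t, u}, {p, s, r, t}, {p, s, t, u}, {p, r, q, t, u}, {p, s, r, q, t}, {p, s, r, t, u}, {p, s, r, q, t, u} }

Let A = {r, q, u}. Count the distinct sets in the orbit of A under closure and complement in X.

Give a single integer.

4

cl via duality: int({p, s, t}) = {p, s, t}, so X∖{p, s, t} = {r, q, u}
Write k for closure, c for complement:
  1. A     = {r, q, u}
  2. cA    = {p, s, t}
  3. kcA   = {p, s, r, q, t, u}
  4. ckcA  = {}
applying k or c yields no new set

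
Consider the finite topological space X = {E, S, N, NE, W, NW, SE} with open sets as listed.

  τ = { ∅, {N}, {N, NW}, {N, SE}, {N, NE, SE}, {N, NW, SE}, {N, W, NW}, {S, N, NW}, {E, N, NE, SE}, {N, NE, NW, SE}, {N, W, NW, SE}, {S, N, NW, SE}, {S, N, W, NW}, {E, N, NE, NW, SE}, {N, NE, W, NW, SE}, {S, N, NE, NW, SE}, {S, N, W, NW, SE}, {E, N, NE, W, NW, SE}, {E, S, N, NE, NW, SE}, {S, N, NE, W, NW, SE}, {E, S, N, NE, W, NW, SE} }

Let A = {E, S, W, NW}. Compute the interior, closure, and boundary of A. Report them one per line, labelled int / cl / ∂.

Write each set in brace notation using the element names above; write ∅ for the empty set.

U open, U⊆A: ∅. int(A) = ⋃ = ∅
X∖A={N, NE, SE}, int(X∖A)={N, NE, SE}, hence cl(A)={E, S, W, NW}
∂A: remove int from cl → {E, S, W, NW}

int(A) = ∅
cl(A)  = {E, S, W, NW}
∂A     = {E, S, W, NW}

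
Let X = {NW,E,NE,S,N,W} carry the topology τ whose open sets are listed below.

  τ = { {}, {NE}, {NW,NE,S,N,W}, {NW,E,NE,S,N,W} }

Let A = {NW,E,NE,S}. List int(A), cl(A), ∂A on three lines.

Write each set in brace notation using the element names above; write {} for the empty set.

int(A) = {NE}
cl(A)  = {NW,E,NE,S,N,W}
∂A     = {NW,E,S,N,W}

opens ⊆ A: {}, {NE}; union → int = {NE}
complement {N,W}; its interior {}; cl(A) = X∖{} = {NW,E,NE,S,N,W}
boundary = {NW,E,NE,S,N,W} ∖ {NE} = {NW,E,S,N,W}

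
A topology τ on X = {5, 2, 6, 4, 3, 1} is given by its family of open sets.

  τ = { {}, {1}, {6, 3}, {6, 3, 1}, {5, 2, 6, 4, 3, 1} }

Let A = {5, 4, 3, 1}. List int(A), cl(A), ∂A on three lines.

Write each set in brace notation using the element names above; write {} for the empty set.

int(A) = {1}
cl(A)  = {5, 2, 6, 4, 3, 1}
∂A     = {5, 2, 6, 4, 3}

open subsets of A: {}, {1}; so int(A) = {1}
closure: X∖int(X∖A) = X∖{} = {5, 2, 6, 4, 3, 1}
∂A = {5, 2, 6, 4, 3, 1} minus {1} = {5, 2, 6, 4, 3}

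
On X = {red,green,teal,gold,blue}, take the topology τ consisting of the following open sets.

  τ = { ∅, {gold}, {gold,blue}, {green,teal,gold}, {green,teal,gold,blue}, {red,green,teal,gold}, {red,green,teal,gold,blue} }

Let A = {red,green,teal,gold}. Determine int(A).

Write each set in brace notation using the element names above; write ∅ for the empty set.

{red,green,teal,gold}

U open, U⊆A: ∅, {gold}, {green,teal,gold}, {red,green,teal,gold}. int(A) = ⋃ = {red,green,teal,gold}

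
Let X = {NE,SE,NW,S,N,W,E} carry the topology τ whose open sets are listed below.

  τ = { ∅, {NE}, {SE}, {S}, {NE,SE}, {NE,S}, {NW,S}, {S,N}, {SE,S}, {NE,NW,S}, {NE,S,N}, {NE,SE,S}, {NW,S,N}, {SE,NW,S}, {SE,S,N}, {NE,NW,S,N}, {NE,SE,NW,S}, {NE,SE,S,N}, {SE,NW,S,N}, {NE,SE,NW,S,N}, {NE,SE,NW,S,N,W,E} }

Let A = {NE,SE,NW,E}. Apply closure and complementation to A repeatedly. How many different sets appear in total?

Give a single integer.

8

closure: X∖int(X∖A) = X∖{S,N} = {NE,SE,NW,W,E}
Let k=closure and c=complement:
  1. A     = {NE,SE,NW,E}
  2. kA    = {NE,SE,NW,W,E}
  3. cA    = {S,N,W}
  4. ckA   = {S,N}
  5. kcA   = {NW,S,N,W,E}
  6. ckcA  = {NE,SE}
  7. kckcA = {NE,SE,W,E}
  8. ckckcA = {NW,S,N}
— saturated at 8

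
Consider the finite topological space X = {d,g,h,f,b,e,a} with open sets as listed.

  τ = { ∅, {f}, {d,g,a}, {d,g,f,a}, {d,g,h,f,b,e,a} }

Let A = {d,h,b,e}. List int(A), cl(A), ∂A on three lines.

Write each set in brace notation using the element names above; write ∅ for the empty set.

open subsets of A: ∅; so int(A) = ∅
closure: X∖int(X∖A) = X∖{f} = {d,g,h,b,e,a}
∂A = {d,g,h,b,e,a} minus ∅ = {d,g,h,b,e,a}

int(A) = ∅
cl(A)  = {d,g,h,b,e,a}
∂A     = {d,g,h,b,e,a}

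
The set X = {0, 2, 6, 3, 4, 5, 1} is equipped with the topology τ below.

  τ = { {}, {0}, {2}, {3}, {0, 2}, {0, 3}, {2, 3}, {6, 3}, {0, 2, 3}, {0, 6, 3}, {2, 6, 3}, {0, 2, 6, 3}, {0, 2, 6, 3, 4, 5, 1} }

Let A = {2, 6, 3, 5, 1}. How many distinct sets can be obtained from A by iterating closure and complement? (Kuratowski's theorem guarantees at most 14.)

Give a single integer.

cl via duality: int({0, 4}) = {0}, so X∖{0} = {2, 6, 3, 4, 5, 1}
Write k for closure, c for complement:
  1. A     = {2, 6, 3, 5, 1}
  2. kA    = {2, 6, 3, 4, 5, 1}
  3. cA    = {0, 4}
  4. ckA   = {0}
  5. kcA   = {0, 4, 5, 1}
  6. ckcA  = {2, 6, 3}
applying k or c yields no new set

6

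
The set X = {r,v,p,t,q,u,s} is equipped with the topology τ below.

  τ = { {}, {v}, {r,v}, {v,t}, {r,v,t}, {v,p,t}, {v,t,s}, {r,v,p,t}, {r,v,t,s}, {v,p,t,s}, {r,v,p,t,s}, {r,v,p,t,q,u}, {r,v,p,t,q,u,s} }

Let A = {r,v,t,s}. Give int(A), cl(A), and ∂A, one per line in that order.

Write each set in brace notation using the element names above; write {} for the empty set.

int(A) = {r,v,t,s}
cl(A)  = {r,v,p,t,q,u,s}
∂A     = {p,q,u}

open subsets of A: {}, {v}, {v,t}, {r,v}, {r,v,t}, {v,t,s}, {r,v,t,s}; so int(A) = {r,v,t,s}
closure: X∖int(X∖A) = X∖{} = {r,v,p,t,q,u,s}
∂A = {r,v,p,t,q,u,s} minus {r,v,t,s} = {p,q,u}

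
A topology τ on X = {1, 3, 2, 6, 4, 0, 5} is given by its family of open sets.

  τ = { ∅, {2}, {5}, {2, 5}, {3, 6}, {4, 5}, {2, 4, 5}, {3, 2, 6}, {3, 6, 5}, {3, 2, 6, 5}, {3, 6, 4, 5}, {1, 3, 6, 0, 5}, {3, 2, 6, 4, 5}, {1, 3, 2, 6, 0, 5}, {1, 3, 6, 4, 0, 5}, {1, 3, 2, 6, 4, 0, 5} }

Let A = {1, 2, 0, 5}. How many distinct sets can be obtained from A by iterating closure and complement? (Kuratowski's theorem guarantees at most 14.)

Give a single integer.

8

X∖A={3, 6, 4}, int(X∖A)={3, 6}, hence cl(A)={1, 2, 4, 0, 5}
Orbit (k=closure, c=complement):
  1. A     = {1, 2, 0, 5}
  2. kA    = {1, 2, 4, 0, 5}
  3. cA    = {3, 6, 4}
  4. ckA   = {3, 6}
  5. kcA   = {1, 3, 6, 4, 0}
  6. kckA  = {1, 3, 6, 0}
  7. ckcA  = {2, 5}
  8. ckckA = {2, 4, 5}
(closed under both — stop)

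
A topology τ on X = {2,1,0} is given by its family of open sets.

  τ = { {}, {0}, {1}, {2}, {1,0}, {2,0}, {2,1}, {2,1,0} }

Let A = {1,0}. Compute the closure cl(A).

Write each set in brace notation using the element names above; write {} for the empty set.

cl via duality: int({2}) = {2}, so X∖{2} = {1,0}

{1,0}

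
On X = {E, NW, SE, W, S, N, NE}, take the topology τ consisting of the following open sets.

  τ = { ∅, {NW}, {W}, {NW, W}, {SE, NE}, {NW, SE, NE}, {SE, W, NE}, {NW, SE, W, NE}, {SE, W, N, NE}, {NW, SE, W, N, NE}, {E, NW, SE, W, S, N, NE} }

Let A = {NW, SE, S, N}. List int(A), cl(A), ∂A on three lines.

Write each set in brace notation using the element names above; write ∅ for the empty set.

interior: largest open inside A is {NW} (from ∅, {NW})
cl via duality: int({E, W, NE}) = {W}, so X∖{W} = {E, NW, SE, S, N, NE}
cl∖int = {E, SE, S, N, NE}

int(A) = {NW}
cl(A)  = {E, NW, SE, S, N, NE}
∂A     = {E, SE, S, N, NE}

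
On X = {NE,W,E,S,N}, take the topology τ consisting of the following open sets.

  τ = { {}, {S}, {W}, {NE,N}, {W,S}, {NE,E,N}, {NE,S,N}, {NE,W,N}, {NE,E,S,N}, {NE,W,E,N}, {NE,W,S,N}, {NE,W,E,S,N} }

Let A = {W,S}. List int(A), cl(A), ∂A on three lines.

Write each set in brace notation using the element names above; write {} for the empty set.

interior: largest open inside A is {W,S} (from {}, {S}, {W}, {W,S})
cl via duality: int({NE,E,N}) = {NE,E,N}, so X∖{NE,E,N} = {W,S}
cl∖int = {}

int(A) = {W,S}
cl(A)  = {W,S}
∂A     = {}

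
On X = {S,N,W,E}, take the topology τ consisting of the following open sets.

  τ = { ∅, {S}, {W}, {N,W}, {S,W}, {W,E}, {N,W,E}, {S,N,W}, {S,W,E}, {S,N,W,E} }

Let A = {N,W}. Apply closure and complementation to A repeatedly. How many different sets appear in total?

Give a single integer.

4

cl via duality: int({S,E}) = {S}, so X∖{S} = {N,W,E}
Write k for closure, c for complement:
  1. A     = {N,W}
  2. kA    = {N,W,E}
  3. cA    = {S,E}
  4. ckA   = {S}
applying k or c yields no new set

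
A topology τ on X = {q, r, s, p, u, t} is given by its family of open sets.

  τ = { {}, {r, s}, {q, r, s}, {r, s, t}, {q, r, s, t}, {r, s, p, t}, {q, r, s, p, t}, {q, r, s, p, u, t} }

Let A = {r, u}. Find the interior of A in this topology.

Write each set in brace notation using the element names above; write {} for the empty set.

interior: largest open inside A is {} (from {})

{}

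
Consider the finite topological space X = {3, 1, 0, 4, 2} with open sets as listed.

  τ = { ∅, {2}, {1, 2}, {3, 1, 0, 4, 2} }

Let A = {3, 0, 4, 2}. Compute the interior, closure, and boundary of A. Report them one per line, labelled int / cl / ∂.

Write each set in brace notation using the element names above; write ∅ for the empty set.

open subsets of A: ∅, {2}; so int(A) = {2}
closure: X∖int(X∖A) = X∖∅ = {3, 1, 0, 4, 2}
∂A = {3, 1, 0, 4, 2} minus {2} = {3, 1, 0, 4}

int(A) = {2}
cl(A)  = {3, 1, 0, 4, 2}
∂A     = {3, 1, 0, 4}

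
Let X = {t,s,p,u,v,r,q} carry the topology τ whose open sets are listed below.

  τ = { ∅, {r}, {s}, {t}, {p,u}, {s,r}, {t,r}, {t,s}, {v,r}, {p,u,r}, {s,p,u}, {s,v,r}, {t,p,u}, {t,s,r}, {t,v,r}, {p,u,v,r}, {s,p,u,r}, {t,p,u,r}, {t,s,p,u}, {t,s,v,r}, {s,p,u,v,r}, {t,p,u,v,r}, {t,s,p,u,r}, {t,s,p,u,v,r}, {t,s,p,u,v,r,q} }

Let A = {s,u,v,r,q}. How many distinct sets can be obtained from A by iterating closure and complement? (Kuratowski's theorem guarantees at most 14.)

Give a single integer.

10

complement {t,p}; its interior {t}; cl(A) = X∖{t} = {s,p,u,v,r,q}
With k = closure, c = complement:
  1. A     = {s,u,v,r,q}
  2. kA    = {s,p,u,v,r,q}
  3. cA    = {t,p}
  4. ckA   = {t}
  5. kcA   = {t,p,u,q}
  6. kckA  = {t,q}
  7. ckcA  = {s,v,r}
  8. ckckA = {s,p,u,v,r}
  9. kckcA = {s,v,r,q}
  10. ckckcA = {t,p,u}
k, c of each give nothing new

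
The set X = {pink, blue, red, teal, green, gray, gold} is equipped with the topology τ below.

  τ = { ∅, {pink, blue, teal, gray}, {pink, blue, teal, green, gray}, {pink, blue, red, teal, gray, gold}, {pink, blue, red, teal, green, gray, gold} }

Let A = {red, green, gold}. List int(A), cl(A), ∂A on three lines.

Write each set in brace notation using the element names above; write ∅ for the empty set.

int(A) = ∅
cl(A)  = {red, green, gold}
∂A     = {red, green, gold}

opens ⊆ A: ∅; union → int = ∅
complement {pink, blue, teal, gray}; its interior {pink, blue, teal, gray}; cl(A) = X∖{pink, blue, teal, gray} = {red, green, gold}
boundary = {red, green, gold} ∖ ∅ = {red, green, gold}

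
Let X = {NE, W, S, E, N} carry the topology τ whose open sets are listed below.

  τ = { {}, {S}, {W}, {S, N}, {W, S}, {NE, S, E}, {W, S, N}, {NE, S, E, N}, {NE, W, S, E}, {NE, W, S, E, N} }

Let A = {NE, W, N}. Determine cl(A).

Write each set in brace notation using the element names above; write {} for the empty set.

{NE, W, E, N}

cl via duality: int({S, E}) = {S}, so X∖{S} = {NE, W, E, N}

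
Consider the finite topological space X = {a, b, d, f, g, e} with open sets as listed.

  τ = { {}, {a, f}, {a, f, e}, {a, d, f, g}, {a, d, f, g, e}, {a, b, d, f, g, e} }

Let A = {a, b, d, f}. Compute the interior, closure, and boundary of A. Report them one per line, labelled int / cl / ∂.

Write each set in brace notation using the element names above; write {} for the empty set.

U open, U⊆A: {}, {a, f}. int(A) = ⋃ = {a, f}
X∖A={g, e}, int(X∖A)={}, hence cl(A)={a, b, d, f, g, e}
∂A: remove int from cl → {b, d, g, e}

int(A) = {a, f}
cl(A)  = {a, b, d, f, g, e}
∂A     = {b, d, g, e}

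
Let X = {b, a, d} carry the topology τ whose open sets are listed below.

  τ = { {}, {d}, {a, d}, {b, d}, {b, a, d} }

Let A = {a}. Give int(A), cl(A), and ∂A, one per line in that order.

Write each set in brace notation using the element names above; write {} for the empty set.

int(A) = {}
cl(A)  = {a}
∂A     = {a}

open subsets of A: {}; so int(A) = {}
closure: X∖int(X∖A) = X∖{b, d} = {a}
∂A = {a} minus {} = {a}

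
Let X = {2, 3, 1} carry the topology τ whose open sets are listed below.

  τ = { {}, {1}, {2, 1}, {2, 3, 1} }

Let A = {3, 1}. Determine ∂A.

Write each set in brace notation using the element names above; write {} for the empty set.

U open, U⊆A: {}, {1}. int(A) = ⋃ = {1}
X∖A={2}, int(X∖A)={}, hence cl(A)={2, 3, 1}
∂A: remove int from cl → {2, 3}

{2, 3}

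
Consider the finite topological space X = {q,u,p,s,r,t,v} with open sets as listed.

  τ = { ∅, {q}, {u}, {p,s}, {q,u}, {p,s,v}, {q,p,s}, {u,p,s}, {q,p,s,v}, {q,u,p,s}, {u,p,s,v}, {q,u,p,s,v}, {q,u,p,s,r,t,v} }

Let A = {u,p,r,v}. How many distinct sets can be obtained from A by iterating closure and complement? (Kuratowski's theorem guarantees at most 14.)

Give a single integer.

X∖A={q,s,t}, int(X∖A)={q}, hence cl(A)={u,p,s,r,t,v}
Orbit (k=closure, c=complement):
  1. A     = {u,p,r,v}
  2. kA    = {u,p,s,r,t,v}
  3. cA    = {q,s,t}
  4. ckA   = {q}
  5. kcA   = {q,p,s,r,t,v}
  6. kckA  = {q,r,t}
  7. ckcA  = {u}
  8. ckckA = {u,p,s,v}
  9. kckcA = {u,r,t}
  10. ckckcA = {q,p,s,v}
(closed under both — stop)

10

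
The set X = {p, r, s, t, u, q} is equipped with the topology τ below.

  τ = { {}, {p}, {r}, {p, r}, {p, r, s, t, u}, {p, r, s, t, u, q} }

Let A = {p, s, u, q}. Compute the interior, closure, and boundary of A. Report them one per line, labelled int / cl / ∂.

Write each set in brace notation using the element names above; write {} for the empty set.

open subsets of A: {}, {p}; so int(A) = {p}
closure: X∖int(X∖A) = X∖{r} = {p, s, t, u, q}
∂A = {p, s, t, u, q} minus {p} = {s, t, u, q}

int(A) = {p}
cl(A)  = {p, s, t, u, q}
∂A     = {s, t, u, q}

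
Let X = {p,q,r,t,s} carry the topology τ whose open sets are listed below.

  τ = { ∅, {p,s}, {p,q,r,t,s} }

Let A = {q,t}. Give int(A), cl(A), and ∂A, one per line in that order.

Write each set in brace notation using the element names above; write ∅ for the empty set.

int(A) = ∅
cl(A)  = {q,r,t}
∂A     = {q,r,t}

open subsets of A: ∅; so int(A) = ∅
closure: X∖int(X∖A) = X∖{p,s} = {q,r,t}
∂A = {q,r,t} minus ∅ = {q,r,t}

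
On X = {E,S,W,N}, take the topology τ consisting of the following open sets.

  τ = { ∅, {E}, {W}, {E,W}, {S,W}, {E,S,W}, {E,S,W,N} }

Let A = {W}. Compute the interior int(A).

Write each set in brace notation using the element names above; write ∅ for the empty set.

open subsets of A: ∅, {W}; so int(A) = {W}

{W}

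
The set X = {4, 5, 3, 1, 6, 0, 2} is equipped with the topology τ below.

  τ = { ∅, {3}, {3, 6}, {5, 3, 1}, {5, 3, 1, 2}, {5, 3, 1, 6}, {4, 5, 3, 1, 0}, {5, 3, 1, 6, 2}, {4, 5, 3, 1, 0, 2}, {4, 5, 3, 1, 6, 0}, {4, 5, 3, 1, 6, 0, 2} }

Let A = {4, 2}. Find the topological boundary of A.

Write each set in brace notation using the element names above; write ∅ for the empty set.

{4, 0, 2}

U open, U⊆A: ∅. int(A) = ⋃ = ∅
X∖A={5, 3, 1, 6, 0}, int(X∖A)={5, 3, 1, 6}, hence cl(A)={4, 0, 2}
∂A: remove int from cl → {4, 0, 2}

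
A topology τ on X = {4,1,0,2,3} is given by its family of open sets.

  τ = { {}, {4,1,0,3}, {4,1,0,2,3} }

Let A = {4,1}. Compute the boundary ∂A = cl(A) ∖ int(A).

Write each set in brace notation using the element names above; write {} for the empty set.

opens ⊆ A: {}; union → int = {}
complement {0,2,3}; its interior {}; cl(A) = X∖{} = {4,1,0,2,3}
boundary = {4,1,0,2,3} ∖ {} = {4,1,0,2,3}

{4,1,0,2,3}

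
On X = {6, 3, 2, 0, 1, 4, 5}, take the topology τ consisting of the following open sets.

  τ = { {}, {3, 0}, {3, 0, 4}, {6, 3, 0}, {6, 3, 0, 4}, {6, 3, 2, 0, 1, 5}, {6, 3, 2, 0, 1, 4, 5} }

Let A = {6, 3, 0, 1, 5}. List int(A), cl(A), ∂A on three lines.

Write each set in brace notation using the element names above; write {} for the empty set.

opens ⊆ A: {}, {3, 0}, {6, 3, 0}; union → int = {6, 3, 0}
complement {2, 4}; its interior {}; cl(A) = X∖{} = {6, 3, 2, 0, 1, 4, 5}
boundary = {6, 3, 2, 0, 1, 4, 5} ∖ {6, 3, 0} = {2, 1, 4, 5}

int(A) = {6, 3, 0}
cl(A)  = {6, 3, 2, 0, 1, 4, 5}
∂A     = {2, 1, 4, 5}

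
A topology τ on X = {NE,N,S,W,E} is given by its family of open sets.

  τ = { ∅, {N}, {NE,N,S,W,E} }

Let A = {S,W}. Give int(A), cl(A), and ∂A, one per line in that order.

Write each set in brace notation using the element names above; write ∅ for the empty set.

int(A) = ∅
cl(A)  = {NE,S,W,E}
∂A     = {NE,S,W,E}

opens ⊆ A: ∅; union → int = ∅
complement {NE,N,E}; its interior {N}; cl(A) = X∖{N} = {NE,S,W,E}
boundary = {NE,S,W,E} ∖ ∅ = {NE,S,W,E}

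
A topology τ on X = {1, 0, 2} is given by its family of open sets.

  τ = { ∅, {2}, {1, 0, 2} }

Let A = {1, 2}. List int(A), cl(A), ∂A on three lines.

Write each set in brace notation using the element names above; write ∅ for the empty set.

int(A) = {2}
cl(A)  = {1, 0, 2}
∂A     = {1, 0}

opens ⊆ A: ∅, {2}; union → int = {2}
complement {0}; its interior ∅; cl(A) = X∖∅ = {1, 0, 2}
boundary = {1, 0, 2} ∖ {2} = {1, 0}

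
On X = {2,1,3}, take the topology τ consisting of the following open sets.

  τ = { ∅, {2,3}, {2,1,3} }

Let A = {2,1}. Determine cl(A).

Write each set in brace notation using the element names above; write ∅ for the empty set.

complement {3}; its interior ∅; cl(A) = X∖∅ = {2,1,3}

{2,1,3}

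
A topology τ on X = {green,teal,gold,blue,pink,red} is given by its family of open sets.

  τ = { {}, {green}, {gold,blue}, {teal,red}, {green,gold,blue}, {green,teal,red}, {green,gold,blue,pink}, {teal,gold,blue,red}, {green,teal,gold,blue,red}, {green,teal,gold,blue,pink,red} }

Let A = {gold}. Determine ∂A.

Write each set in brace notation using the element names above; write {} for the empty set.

{gold,blue,pink}

opens ⊆ A: {}; union → int = {}
complement {green,teal,blue,pink,red}; its interior {green,teal,red}; cl(A) = X∖{green,teal,red} = {gold,blue,pink}
boundary = {gold,blue,pink} ∖ {} = {gold,blue,pink}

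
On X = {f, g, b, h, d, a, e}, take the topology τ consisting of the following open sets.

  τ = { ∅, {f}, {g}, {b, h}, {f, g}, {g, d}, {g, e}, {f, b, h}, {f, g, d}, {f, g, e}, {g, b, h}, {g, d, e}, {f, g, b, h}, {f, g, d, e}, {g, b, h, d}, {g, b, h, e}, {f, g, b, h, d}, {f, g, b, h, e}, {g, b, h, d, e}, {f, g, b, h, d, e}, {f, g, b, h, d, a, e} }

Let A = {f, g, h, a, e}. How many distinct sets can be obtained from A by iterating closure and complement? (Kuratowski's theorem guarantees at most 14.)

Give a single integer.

10

X∖A={b, d}, int(X∖A)=∅, hence cl(A)={f, g, b, h, d, a, e}
Orbit (k=closure, c=complement):
  1. A     = {f, g, h, a, e}
  2. kA    = {f, g, b, h, d, a, e}
  3. cA    = {b, d}
  4. ckA   = ∅
  5. kcA   = {b, h, d, a}
  6. ckcA  = {f, g, e}
  7. kckcA = {f, g, d, a, e}
  8. ckckcA = {b, h}
  9. kckckcA = {b, h, a}
  10. ckckckcA = {f, g, d, e}
(closed under both — stop)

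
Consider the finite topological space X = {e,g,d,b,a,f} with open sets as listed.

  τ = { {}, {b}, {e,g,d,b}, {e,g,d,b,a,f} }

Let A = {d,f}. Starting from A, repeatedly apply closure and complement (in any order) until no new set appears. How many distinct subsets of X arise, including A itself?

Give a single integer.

6

X∖A={e,g,b,a}, int(X∖A)={b}, hence cl(A)={e,g,d,a,f}
Orbit (k=closure, c=complement):
  1. A     = {d,f}
  2. kA    = {e,g,d,a,f}
  3. cA    = {e,g,b,a}
  4. ckA   = {b}
  5. kcA   = {e,g,d,b,a,f}
  6. ckcA  = {}
(closed under both — stop)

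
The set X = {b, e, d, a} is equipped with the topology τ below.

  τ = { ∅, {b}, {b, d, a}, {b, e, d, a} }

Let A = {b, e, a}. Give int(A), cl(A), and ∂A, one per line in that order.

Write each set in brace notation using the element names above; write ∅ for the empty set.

int(A) = {b}
cl(A)  = {b, e, d, a}
∂A     = {e, d, a}

interior: largest open inside A is {b} (from ∅, {b})
cl via duality: int({d}) = ∅, so X∖∅ = {b, e, d, a}
cl∖int = {e, d, a}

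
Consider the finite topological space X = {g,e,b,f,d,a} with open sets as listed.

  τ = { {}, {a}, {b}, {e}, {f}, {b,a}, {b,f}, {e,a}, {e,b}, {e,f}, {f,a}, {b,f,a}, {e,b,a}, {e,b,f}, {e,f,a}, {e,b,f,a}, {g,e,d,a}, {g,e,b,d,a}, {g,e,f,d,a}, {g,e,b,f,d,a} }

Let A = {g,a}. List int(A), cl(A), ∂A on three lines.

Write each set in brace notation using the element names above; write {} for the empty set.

int(A) = {a}
cl(A)  = {g,d,a}
∂A     = {g,d}

open subsets of A: {}, {a}; so int(A) = {a}
closure: X∖int(X∖A) = X∖{e,b,f} = {g,d,a}
∂A = {g,d,a} minus {a} = {g,d}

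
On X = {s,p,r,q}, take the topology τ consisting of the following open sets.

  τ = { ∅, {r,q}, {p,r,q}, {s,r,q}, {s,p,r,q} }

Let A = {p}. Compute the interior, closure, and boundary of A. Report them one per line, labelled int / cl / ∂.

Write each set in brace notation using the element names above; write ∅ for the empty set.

U open, U⊆A: ∅. int(A) = ⋃ = ∅
X∖A={s,r,q}, int(X∖A)={s,r,q}, hence cl(A)={p}
∂A: remove int from cl → {p}

int(A) = ∅
cl(A)  = {p}
∂A     = {p}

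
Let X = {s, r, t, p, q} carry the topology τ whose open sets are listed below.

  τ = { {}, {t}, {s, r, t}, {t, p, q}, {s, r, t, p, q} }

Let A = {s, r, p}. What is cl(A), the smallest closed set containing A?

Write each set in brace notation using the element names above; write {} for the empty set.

complement {t, q}; its interior {t}; cl(A) = X∖{t} = {s, r, p, q}

{s, r, p, q}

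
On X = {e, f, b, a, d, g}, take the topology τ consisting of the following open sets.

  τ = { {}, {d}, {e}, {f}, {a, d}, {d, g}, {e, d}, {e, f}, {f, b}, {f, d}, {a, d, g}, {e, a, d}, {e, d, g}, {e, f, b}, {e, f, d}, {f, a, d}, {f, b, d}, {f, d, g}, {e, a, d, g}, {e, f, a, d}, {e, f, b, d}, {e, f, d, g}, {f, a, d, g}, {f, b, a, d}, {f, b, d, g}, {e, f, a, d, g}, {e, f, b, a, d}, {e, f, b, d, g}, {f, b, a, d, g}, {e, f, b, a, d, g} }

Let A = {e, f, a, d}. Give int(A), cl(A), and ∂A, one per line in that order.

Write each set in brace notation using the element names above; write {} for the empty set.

int(A) = {e, f, a, d}
cl(A)  = {e, f, b, a, d, g}
∂A     = {b, g}

interior: largest open inside A is {e, f, a, d} (from {}, {f}, {e}, {d}, {e, d}, {f, d}, {e, f}, {a, d}, {f, a, d}, {e, f, d}, {e, a, d}, {e, f, a, d})
cl via duality: int({b, g}) = {}, so X∖{} = {e, f, b, a, d, g}
cl∖int = {b, g}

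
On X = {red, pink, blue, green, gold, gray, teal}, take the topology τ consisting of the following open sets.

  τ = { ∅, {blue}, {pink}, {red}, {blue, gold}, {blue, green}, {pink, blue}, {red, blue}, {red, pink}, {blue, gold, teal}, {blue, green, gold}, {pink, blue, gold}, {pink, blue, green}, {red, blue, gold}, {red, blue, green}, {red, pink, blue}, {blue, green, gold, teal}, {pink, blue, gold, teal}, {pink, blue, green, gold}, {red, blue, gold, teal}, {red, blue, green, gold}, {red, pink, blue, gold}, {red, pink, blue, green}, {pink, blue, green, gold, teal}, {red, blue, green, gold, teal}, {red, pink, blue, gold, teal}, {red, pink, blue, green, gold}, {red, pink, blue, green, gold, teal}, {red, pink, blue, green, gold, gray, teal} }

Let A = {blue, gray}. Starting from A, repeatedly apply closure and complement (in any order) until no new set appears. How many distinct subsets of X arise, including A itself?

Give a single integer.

8

X∖A={red, pink, green, gold, teal}, int(X∖A)={red, pink}, hence cl(A)={blue, green, gold, gray, teal}
Orbit (k=closure, c=complement):
  1. A     = {blue, gray}
  2. kA    = {blue, green, gold, gray, teal}
  3. cA    = {red, pink, green, gold, teal}
  4. ckA   = {red, pink}
  5. kcA   = {red, pink, green, gold, gray, teal}
  6. kckA  = {red, pink, gray}
  7. ckcA  = {blue}
  8. ckckA = {blue, green, gold, teal}
(closed under both — stop)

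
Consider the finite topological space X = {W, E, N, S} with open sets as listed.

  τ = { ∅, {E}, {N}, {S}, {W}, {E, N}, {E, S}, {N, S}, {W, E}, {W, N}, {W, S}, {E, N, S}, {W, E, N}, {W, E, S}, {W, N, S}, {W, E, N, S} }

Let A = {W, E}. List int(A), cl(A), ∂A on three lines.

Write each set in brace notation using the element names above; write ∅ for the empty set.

interior: largest open inside A is {W, E} (from ∅, {E}, {W}, {W, E})
cl via duality: int({N, S}) = {N, S}, so X∖{N, S} = {W, E}
cl∖int = ∅

int(A) = {W, E}
cl(A)  = {W, E}
∂A     = ∅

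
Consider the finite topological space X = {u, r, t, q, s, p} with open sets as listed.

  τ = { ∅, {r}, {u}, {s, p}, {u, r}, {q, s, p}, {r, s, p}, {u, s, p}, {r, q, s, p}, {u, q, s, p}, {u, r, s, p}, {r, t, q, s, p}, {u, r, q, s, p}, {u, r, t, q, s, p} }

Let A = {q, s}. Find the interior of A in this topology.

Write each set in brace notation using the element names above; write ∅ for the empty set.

interior: largest open inside A is ∅ (from ∅)

∅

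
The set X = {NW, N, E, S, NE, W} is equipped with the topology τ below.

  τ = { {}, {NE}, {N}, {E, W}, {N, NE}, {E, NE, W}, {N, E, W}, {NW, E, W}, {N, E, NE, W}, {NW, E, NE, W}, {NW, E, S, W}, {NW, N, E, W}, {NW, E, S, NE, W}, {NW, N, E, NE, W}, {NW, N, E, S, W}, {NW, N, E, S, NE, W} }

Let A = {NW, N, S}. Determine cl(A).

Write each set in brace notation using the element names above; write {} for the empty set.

complement {E, NE, W}; its interior {E, NE, W}; cl(A) = X∖{E, NE, W} = {NW, N, S}

{NW, N, S}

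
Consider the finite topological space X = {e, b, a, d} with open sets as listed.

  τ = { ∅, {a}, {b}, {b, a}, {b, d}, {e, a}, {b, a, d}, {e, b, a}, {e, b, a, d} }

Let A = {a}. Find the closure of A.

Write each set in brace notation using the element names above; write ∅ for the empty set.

complement {e, b, d}; its interior {b, d}; cl(A) = X∖{b, d} = {e, a}

{e, a}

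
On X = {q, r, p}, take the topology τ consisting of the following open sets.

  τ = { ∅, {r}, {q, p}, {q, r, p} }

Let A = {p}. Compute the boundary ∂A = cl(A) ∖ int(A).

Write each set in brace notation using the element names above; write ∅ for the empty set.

{q, p}

opens ⊆ A: ∅; union → int = ∅
complement {q, r}; its interior {r}; cl(A) = X∖{r} = {q, p}
boundary = {q, p} ∖ ∅ = {q, p}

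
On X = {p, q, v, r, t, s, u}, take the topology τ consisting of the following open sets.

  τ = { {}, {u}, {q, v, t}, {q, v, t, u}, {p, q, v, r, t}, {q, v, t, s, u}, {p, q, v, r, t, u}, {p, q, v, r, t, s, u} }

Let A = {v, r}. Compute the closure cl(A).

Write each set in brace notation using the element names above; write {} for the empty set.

X∖A={p, q, t, s, u}, int(X∖A)={u}, hence cl(A)={p, q, v, r, t, s}

{p, q, v, r, t, s}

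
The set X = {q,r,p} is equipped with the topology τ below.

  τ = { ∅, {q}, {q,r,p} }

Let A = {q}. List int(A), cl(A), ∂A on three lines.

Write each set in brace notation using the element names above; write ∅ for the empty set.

opens ⊆ A: ∅, {q}; union → int = {q}
complement {r,p}; its interior ∅; cl(A) = X∖∅ = {q,r,p}
boundary = {q,r,p} ∖ {q} = {r,p}

int(A) = {q}
cl(A)  = {q,r,p}
∂A     = {r,p}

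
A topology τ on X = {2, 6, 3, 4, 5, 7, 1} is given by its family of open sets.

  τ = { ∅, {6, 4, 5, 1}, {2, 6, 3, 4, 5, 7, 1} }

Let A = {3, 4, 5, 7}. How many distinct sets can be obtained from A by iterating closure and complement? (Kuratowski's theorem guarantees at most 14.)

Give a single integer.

4

closure: X∖int(X∖A) = X∖∅ = {2, 6, 3, 4, 5, 7, 1}
Let k=closure and c=complement:
  1. A     = {3, 4, 5, 7}
  2. kA    = {2, 6, 3, 4, 5, 7, 1}
  3. cA    = {2, 6, 1}
  4. ckA   = ∅
— saturated at 4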